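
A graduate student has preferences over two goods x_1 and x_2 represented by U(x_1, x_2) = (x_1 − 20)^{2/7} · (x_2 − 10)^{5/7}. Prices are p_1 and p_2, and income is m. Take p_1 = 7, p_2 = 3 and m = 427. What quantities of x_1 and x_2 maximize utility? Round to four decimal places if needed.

MRS = (2/5)·(x_2−10)/(x_1−20). Tangency with p_1/p_2 gives x_2−10 = (5/2)·(p_1/p_2)·(x_1−20).
Substituting into the budget: x_1* = 20 + 2/7·(m − 20·p_1 − 10·p_2)/p_1, and x_2* = 10 + 5/7·(…)/p_2.
Discretionary income = 427 − 20·7 − 10·3 = 257; x_1* = 20 + 2/7·257/7 = 30.4898; x_2* = 10 + 5/7·257/3 = 71.1905.

x_1* = 30.4898, x_2* = 71.1905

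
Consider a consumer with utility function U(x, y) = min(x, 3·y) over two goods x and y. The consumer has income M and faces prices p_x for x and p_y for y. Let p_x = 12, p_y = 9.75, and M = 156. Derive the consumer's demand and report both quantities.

Demand: x*(p_x,p_y,M) = 3·M/(3·p_x + p_y), y* = M/(3·p_x + p_y).
Here 3·12 + 9.75 = 45.75, giving x* = 10.2295 and y* = 3.4098.

x* = 10.2295, y* = 3.4098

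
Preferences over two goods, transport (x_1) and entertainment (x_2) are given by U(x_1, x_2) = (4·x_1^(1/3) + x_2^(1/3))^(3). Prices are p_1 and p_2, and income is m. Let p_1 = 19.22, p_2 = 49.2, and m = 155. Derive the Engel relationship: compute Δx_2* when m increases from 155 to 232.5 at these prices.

Δx_2* = 0.1141

With the ratio pinned down, the budget gives x_1* = m/(p_1 + p_2·(x_2/x_1)) and x_2* = (x_2/x_1)·x_1*.
Numerically x_2/x_1 = 0.030521, so x_1* = 155/(19.22 + 49.2·0.030521) = 7.4801 and x_2* = 0.030521·7.4801 = 0.2283.
At m' = 232.5: x_2* = 0.3424. Change: 0.3424 − 0.2283 = 0.1141.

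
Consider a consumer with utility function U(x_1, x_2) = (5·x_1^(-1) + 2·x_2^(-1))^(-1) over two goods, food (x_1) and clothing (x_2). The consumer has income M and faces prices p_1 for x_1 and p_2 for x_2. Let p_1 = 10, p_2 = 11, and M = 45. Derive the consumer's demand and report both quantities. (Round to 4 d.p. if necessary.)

x_1* = 2.7054, x_2* = 1.6314

With the ratio pinned down, the budget gives x_1* = M/(p_1 + p_2·(x_2/x_1)) and x_2* = (x_2/x_1)·x_1*.
Numerically x_2/x_1 = 0.603023, so x_1* = 45/(10 + 11·0.603023) = 2.7054 and x_2* = 0.603023·2.7054 = 1.6314.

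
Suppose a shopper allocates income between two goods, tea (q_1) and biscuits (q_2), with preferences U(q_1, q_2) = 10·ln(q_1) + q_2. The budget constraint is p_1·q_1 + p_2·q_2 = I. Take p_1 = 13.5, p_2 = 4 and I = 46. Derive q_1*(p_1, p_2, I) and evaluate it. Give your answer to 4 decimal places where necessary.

q_1* = 2.963

MU_q_1 = 10/q_1, MU_q_2 = 1. Tangency: 10/q_1 = p_1/p_2.
So q_1*(p_1,p_2) = 10·p_2/p_1, independent of income; and q_2* = (I − 10·p_2)/p_2.
At the given prices: q_1* = 10·4/13.5 = 2.963.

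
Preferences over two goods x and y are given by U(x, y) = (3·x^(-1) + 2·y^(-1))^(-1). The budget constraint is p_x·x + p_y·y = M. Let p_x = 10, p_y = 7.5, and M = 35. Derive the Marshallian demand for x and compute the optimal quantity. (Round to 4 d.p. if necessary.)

MU_x ∝ 3·x^(-2), MU_y ∝ 2·y^(-2), so MRS = (3/2)·(y/x)^(2) = p_x/p_y.
Solve for the ratio: y/x = [(2/3)·p_x/p_y]^(0.5).
Substitute y = (y/x)·x into the budget: x* = M/(p_x + p_y·(y/x)).
Numerically y/x = 0.942809, so x* = 35/(10 + 7.5·0.942809) = 2.0503.

x* = 2.0503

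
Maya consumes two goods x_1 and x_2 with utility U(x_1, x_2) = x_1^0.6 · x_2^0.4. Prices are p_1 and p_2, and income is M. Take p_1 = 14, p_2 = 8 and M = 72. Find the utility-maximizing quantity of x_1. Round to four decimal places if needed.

x_1* = 3.0857

The MRS is (3/2)·x_2/x_1. Set MRS = p_1/p_2.
So 0.6·p_2·x_2 = 0.4·p_1·x_1; combined with the budget, a share 0.6 of income goes to x_1.
Demand: x_1*(p_1,p_2,M) = 0.6·M/p_1 and x_2* = 0.4·M/p_2.
At p_1=14, p_2=8, M=72: x_1* = 0.6·72/14 = 3.0857.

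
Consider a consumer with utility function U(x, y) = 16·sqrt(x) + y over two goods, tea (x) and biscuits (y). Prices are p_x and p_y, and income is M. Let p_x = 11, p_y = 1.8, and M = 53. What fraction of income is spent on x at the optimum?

share on x = 0.3557

Set MRS = p_x/p_y: 8·x^(−1/2) = p_x/p_y.
Thus x* = (8·p_y/p_x)² — independent of M — with the rest of income spent on y.
Plugging in: x* = (8·1.8/11)² = 1.7137, y* = 18.9717.
Expenditure on x: 11·1.7137 = 18.8509; share = 0.3557.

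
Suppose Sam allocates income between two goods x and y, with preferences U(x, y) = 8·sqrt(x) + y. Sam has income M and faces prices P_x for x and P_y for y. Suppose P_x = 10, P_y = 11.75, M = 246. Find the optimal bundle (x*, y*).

Solve: √x = 4·P_y/P_x, so x*(P_x,P_y) = (4·P_y/P_x)², and y* = (M − P_x·x*)/P_y.
Plugging in: x* = (4·11.75/10)² = 22.09, y* = 2.1362.

x* = 22.09, y* = 2.1362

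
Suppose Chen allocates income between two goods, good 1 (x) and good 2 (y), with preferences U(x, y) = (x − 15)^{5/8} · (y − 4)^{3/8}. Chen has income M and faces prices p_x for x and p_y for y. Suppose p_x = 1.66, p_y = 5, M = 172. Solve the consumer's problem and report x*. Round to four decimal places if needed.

Let x' = x−15, y' = y−4. MRS = (5/3)·y'/x' = p_x/p_y.
Substituting into the budget: x* = 15 + 0.625·(M − 15·p_x − 4·p_y)/p_x, and y* = 4 + 0.375·(…)/p_y.
Discretionary income = 172 − 15·1.66 − 4·5 = 127.1; x* = 15 + 0.625·127.1/1.66 = 62.8539.

x* = 62.8539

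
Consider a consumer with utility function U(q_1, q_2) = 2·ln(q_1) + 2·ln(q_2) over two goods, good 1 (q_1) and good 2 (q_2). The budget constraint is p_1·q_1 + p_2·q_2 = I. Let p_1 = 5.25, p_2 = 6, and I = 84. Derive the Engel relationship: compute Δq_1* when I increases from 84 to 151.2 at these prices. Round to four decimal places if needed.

MU_q_1/MU_q_2 = (2·q_2)/(2·q_1); tangency sets this equal to p_1/p_2.
Rearranging, p_2·q_2 = p_1·q_1. Substituting into the budget gives p_1·q_1·(1 + 1) = I.
Demand: q_1*(p_1,p_2,I) = 0.5·I/p_1 and q_2* = 0.5·I/p_2.
At p_1=5.25, p_2=6, I=84: q_1* = 0.5·84/5.25 = 8.
At I' = 151.2: q_1* = 14.4. Change: 14.4 − 8 = 6.4.

Δq_1* = 6.4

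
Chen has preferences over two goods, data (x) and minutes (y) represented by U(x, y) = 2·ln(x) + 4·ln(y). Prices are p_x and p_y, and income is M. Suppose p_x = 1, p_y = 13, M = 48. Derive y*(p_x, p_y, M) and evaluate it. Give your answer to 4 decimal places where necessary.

y* = 2.4615

The MRS is (1/2)·y/x. Set MRS = p_x/p_y.
Rearranging, p_y·y = 2·p_x·x. Substituting into the budget gives p_x·x·(1 + 2) = M.
Demand: x*(p_x,p_y,M) = 1/3·M/p_x and y* = 2/3·M/p_y.
At p_x=1, p_y=13, M=48: y* = 2/3·48/13 = 2.4615.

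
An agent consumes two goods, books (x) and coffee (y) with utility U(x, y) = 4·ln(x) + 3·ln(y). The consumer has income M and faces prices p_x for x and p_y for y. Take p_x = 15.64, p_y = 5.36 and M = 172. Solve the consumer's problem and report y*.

y* = 13.7527

MU_x/MU_y = (4·y)/(3·x); tangency sets this equal to p_x/p_y.
Rearranging, p_y·y = (3/4)·p_x·x. Substituting into the budget gives p_x·x·(1 + (3/4)) = M.
Demand: x*(p_x,p_y,M) = 4/7·M/p_x and y* = 3/7·M/p_y.
At p_x=15.64, p_y=5.36, M=172: y* = 3/7·172/5.36 = 13.7527.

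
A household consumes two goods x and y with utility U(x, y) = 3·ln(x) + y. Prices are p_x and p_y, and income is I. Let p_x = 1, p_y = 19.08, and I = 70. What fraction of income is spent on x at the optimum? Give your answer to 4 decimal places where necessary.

Set MRS = p_x/p_y: (3/x)/1 = p_x/p_y.
So x*(p_x,p_y) = 3·p_y/p_x, independent of income; and y* = (I − 3·p_y)/p_y.
At the given prices: x* = 3·19.08/1 = 57.24, and y* = 0.6688.
Expenditure on x: 1·57.24 = 57.24; share = 0.8177.

share on x = 0.8177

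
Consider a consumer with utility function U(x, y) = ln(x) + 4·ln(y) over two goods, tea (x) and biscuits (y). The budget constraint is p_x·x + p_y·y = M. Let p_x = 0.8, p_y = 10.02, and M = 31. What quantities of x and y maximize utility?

MU_x/MU_y = (y)/(4·x); tangency sets this equal to p_x/p_y.
So p_y·y = 4·p_x·x; combined with the budget, a share 0.2 of income goes to x.
Demand: x*(p_x,p_y,M) = 0.2·M/p_x and y* = 0.8·M/p_y.
At p_x=0.8, p_y=10.02, M=31: x* = 0.2·31/0.8 = 7.75, y* = 2.475.

x* = 7.75, y* = 2.475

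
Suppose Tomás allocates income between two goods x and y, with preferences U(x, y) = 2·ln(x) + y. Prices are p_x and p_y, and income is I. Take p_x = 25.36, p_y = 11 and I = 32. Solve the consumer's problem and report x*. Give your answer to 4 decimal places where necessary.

x* = 0.8675

MU_x = 2/x, MU_y = 1. Tangency: 2/x = p_x/p_y.
So x*(p_x,p_y) = 2·p_y/p_x, independent of income; and y* = (I − 2·p_y)/p_y.
At the given prices: x* = 2·11/25.36 = 0.8675.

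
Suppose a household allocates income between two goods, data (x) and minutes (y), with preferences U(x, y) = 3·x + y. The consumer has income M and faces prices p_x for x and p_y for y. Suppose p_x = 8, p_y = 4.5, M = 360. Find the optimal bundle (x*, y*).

Numerically: x* = 45, y* = 0.

x* = 45, y* = 0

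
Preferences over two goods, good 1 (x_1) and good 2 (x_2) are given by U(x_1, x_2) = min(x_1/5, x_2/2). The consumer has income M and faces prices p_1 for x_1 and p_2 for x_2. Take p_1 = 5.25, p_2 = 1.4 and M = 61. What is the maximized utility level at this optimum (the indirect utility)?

V = 2.0998

Leontief preferences: the optimum is at the kink where x_1/5 = x_2/2, i.e. x_2 = (2/5)·x_1.
Budget: p_1·x_1 + p_2·(2/5)·x_1 = M, so (5·p_1 + 2·p_2)·x_1 = 5·M.
Demand: x_1*(p_1,p_2,M) = 5·M/(5·p_1 + 2·p_2), x_2* = 2·M/(5·p_1 + 2·p_2).
Here 5·5.25 + 2·1.4 = 29.05, giving x_1* = 10.4991 and x_2* = 4.1997.
Utility at the optimum: U(10.4991, 4.1997) = 2.0998.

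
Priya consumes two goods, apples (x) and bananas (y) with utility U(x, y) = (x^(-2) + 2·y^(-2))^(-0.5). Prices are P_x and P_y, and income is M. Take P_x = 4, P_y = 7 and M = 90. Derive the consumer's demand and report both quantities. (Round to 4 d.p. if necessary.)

x* = 7.9515, y* = 8.3134

MU_x ∝ x^(-3), MU_y ∝ 2·y^(-3), so MRS = (1/2)·(y/x)^(3) = P_x/P_y.
Solve for the ratio: y/x = [2·P_x/P_y]^(1/3).
With the ratio pinned down, the budget gives x* = M/(P_x + P_y·(y/x)) and y* = (y/x)·x*.
Numerically y/x = 1.045516, so x* = 90/(4 + 7·1.045516) = 7.9515 and y* = 1.045516·7.9515 = 8.3134.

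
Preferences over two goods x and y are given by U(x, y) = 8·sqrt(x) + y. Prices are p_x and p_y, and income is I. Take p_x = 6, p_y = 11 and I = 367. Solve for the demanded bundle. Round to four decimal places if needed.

x* = 53.7778, y* = 4.0303

MU_x = 4/√x, MU_y = 1. Tangency: 4/√x = p_x/p_y.
Solve: √x = 4·p_y/p_x, so x*(p_x,p_y) = (4·p_y/p_x)², and y* = (I − p_x·x*)/p_y.
Plugging in: x* = (4·11/6)² = 53.7778, y* = 4.0303.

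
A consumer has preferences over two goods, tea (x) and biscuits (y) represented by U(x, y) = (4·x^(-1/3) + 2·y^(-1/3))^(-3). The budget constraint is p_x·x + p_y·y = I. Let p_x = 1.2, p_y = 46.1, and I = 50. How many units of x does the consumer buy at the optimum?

x* = 16.7989

MU_x ∝ 4·x^(-4/3), MU_y ∝ 2·y^(-4/3), so MRS = 2·(y/x)^(4/3) = p_x/p_y.
Solve for the ratio: y/x = [(1/2)·p_x/p_y]^(0.75).
Substitute y = (y/x)·x into the budget: x* = I/(p_x + p_y·(y/x)).
Numerically y/x = 0.038533, so x* = 50/(1.2 + 46.1·0.038533) = 16.7989.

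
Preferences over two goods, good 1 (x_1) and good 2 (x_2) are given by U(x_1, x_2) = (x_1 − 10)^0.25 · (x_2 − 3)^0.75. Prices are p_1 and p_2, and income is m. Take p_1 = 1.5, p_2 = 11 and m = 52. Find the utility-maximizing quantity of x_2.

x_2* = 3.2727

MRS = (1/3)·(x_2−3)/(x_1−10). Tangency with p_1/p_2 gives x_2−3 = 3·(p_1/p_2)·(x_1−10).
After buying the subsistence bundle (10, 3), a share 0.25 of the remaining income goes to x_1: x_1* = 10 + 0.25·(m − 10p_1 − 3p_2)/p_1.
Discretionary income = 52 − 10·1.5 − 3·11 = 4; x_2* = 3 + 0.75·4/11 = 3.2727.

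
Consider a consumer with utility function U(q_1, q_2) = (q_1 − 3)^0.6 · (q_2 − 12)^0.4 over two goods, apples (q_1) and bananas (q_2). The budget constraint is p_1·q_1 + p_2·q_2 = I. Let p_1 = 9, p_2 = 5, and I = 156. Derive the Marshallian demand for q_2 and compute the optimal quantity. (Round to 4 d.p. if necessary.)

MRS = (3/2)·(q_2−12)/(q_1−3). Tangency with p_1/p_2 gives q_2−12 = (2/3)·(p_1/p_2)·(q_1−3).
After buying the subsistence bundle (3, 12), a share 0.6 of the remaining income goes to q_1: q_1* = 3 + 0.6·(I − 3p_1 − 12p_2)/p_1.
Discretionary income = 156 − 3·9 − 12·5 = 69; q_2* = 12 + 0.4·69/5 = 17.52.

q_2* = 17.52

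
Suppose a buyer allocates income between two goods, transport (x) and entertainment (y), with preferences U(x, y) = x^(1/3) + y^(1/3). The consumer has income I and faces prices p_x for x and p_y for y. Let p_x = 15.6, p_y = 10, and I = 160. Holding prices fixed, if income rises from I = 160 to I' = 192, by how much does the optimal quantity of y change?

Δy* = 1.7771

Substitute y = (y/x)·x into the budget: x* = I/(p_x + p_y·(y/x)).
Numerically y/x = 1.948439, so x* = 160/(15.6 + 10·1.948439) = 4.5604 and y* = 1.948439·4.5604 = 8.8857.
At I' = 192: y* = 10.6629. Change: 10.6629 − 8.8857 = 1.7771.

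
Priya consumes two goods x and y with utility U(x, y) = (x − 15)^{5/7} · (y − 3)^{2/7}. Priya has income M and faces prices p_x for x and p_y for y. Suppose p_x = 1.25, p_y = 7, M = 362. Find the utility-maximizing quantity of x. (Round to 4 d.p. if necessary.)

MRS = (5/2)·(y−3)/(x−15). Tangency with p_x/p_y gives y−3 = (2/5)·(p_x/p_y)·(x−15).
Substituting into the budget: x* = 15 + 5/7·(M − 15·p_x − 3·p_y)/p_x, and y* = 3 + 2/7·(…)/p_y.
Discretionary income = 362 − 15·1.25 − 3·7 = 322.25; x* = 15 + 5/7·322.25/1.25 = 199.1429.

x* = 199.1429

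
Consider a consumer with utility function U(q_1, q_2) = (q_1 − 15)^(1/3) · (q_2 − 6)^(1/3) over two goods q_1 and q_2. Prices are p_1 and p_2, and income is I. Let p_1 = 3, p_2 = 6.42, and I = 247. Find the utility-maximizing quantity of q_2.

q_2* = 18.7321

This is Cobb-Douglas in (q_1−15, q_2−6): tangency gives 1/3·p_2·(q_2−6) = 1/3·p_1·(q_1−15).
After buying the subsistence bundle (15, 6), a share 0.5 of the remaining income goes to q_1: q_1* = 15 + 0.5·(I − 15p_1 − 6p_2)/p_1.
Discretionary income = 247 − 15·3 − 6·6.42 = 163.48; q_2* = 6 + 0.5·163.48/6.42 = 18.7321.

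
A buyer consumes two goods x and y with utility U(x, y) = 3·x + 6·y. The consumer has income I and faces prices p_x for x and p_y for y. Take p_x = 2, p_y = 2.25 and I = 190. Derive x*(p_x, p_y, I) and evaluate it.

Linear utility — the consumer picks whichever good has higher MU/price: 3/2 = 1.5 vs 6/2.25 = 2.6667.
y gives more utility per dollar, so spend all income on y: y* = I/p_y, x* = 0.
Numerically: x* = 0, y* = 84.4444.

x* = 0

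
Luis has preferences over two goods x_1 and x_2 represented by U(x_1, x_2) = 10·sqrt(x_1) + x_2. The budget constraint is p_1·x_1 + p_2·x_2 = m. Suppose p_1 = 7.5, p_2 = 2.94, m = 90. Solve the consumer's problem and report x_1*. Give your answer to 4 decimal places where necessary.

x_1* = 3.8416

Set MRS = p_1/p_2: 5·x_1^(−1/2) = p_1/p_2.
Thus x_1* = (5·p_2/p_1)² — independent of m — with the rest of income spent on x_2.
Plugging in: x_1* = (5·2.94/7.5)² = 3.8416.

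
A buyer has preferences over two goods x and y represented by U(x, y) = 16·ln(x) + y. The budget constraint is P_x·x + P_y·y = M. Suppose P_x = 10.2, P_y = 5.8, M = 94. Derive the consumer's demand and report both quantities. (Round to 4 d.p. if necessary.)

MU_x = 16/x, MU_y = 1. Tangency: 16/x = P_x/P_y.
So x*(P_x,P_y) = 16·P_y/P_x, independent of income; and y* = (M − 16·P_y)/P_y.
At the given prices: x* = 16·5.8/10.2 = 9.098, and y* = 0.2069.

x* = 9.098, y* = 0.2069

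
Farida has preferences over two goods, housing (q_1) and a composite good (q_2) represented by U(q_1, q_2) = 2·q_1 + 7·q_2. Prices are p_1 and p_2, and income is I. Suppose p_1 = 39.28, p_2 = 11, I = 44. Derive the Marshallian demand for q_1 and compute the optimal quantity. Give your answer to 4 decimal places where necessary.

q_1* = 0

q_2 gives more utility per dollar, so spend all income on q_2: q_2* = I/p_2, q_1* = 0.
Numerically: q_1* = 0, q_2* = 4.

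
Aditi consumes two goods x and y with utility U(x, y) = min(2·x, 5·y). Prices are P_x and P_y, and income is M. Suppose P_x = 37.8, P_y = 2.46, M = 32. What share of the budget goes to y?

With perfect complements, no substitution: consume in ratio x:y = 5:2.
Budget: P_x·x + P_y·(2/5)·x = M, so (5·P_x + 2·P_y)·x = 5·M.
Demand: x*(P_x,P_y,M) = 5·M/(5·P_x + 2·P_y), y* = 2·M/(5·P_x + 2·P_y).
Here 5·37.8 + 2·2.46 = 193.92, giving x* = 0.8251 and y* = 0.33.
Expenditure on y: 2.46·0.33 = 0.8119; share = 0.0254.

share on y = 0.0254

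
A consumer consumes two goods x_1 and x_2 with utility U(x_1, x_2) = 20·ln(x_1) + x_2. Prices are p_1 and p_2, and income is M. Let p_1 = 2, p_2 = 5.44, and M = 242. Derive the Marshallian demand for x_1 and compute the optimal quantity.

So x_1*(p_1,p_2) = 20·p_2/p_1, independent of income; and x_2* = (M − 20·p_2)/p_2.
At the given prices: x_1* = 20·5.44/2 = 54.4.

x_1* = 54.4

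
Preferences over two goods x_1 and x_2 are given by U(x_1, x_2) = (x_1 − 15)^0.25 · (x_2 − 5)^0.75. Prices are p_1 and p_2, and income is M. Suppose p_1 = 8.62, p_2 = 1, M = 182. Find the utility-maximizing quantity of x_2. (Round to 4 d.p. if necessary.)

x_2* = 40.775

Let x_1' = x_1−15, x_2' = x_2−5. MRS = (1/3)·x_2'/x_1' = p_1/p_2.
After buying the subsistence bundle (15, 5), a share 0.25 of the remaining income goes to x_1: x_1* = 15 + 0.25·(M − 15p_1 − 5p_2)/p_1.
Discretionary income = 182 − 15·8.62 − 5·1 = 47.7; x_2* = 5 + 0.75·47.7/1 = 40.775.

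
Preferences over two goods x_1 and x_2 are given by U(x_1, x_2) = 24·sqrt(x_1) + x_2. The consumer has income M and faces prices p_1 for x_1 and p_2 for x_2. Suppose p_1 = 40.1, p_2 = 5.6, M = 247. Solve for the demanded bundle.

x_1* = 2.8083, x_2* = 23.9974

Solve: √x_1 = 12·p_2/p_1, so x_1*(p_1,p_2) = (12·p_2/p_1)², and x_2* = (M − p_1·x_1*)/p_2.
Plugging in: x_1* = (12·5.6/40.1)² = 2.8083, x_2* = 23.9974.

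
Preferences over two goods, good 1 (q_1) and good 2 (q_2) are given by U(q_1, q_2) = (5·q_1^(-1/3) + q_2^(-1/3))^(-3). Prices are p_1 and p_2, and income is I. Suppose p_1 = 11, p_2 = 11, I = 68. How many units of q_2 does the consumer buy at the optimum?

q_2* = 1.4232

From the CES first-order condition, 5·(q_2/q_1)^(4/3) = p_1/p_2.
Solve for the ratio: q_2/q_1 = [(1/5)·p_1/p_2]^(0.75).
With the ratio pinned down, the budget gives q_1* = I/(p_1 + p_2·(q_2/q_1)) and q_2* = (q_2/q_1)·q_1*.
Numerically q_2/q_1 = 0.29907, so q_1* = 68/(11 + 11·0.29907) = 4.7586 and q_2* = 0.29907·4.7586 = 1.4232.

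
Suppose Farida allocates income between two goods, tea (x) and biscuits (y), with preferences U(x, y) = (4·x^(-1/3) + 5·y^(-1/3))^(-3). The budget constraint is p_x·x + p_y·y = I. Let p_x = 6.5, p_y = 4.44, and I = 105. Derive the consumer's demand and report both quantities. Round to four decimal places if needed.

Substitute y = (y/x)·x into the budget: x* = I/(p_x + p_y·(y/x)).
Numerically y/x = 1.573368, so x* = 105/(6.5 + 4.44·1.573368) = 7.786 and y* = 1.573368·7.786 = 12.2502.

x* = 7.786, y* = 12.2502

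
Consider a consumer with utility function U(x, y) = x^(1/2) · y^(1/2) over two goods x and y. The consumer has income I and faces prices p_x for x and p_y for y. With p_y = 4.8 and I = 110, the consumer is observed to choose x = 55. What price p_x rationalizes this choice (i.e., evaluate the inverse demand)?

p_x = 1

The MRS is y/x. Set MRS = p_x/p_y.
Rearranging, p_y·y = p_x·x. Substituting into the budget gives p_x·x·(1 + 1) = I.
Demand: x*(p_x,p_y,I) = 0.5·I/p_x and y* = 0.5·I/p_y.
Set x* = 55 in the demand function and solve for p_x: p_x = 1.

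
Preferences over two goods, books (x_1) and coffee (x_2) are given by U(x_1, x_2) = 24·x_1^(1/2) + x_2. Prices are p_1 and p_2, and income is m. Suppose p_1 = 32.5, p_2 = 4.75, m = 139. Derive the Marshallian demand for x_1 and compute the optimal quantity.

Thus x_1* = (12·p_2/p_1)² — independent of m — with the rest of income spent on x_2.
Plugging in: x_1* = (12·4.75/32.5)² = 3.076.

x_1* = 3.076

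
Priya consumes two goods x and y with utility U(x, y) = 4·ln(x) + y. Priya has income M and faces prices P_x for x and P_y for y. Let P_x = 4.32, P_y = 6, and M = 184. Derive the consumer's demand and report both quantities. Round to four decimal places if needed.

x* = 5.5556, y* = 26.6667

So x*(P_x,P_y) = 4·P_y/P_x, independent of income; and y* = (M − 4·P_y)/P_y.
At the given prices: x* = 4·6/4.32 = 5.5556, and y* = 26.6667.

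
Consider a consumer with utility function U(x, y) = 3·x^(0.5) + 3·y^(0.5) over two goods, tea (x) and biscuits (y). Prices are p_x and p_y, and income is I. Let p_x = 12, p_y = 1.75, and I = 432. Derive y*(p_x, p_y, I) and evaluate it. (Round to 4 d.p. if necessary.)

MRS = MU_x/MU_y = (y/x)^(0.5). Set equal to p_x/p_y.
Hence y/x = (p_x/p_y)^(1/(0.5)), i.e. raised to the 2 power.
Substitute y = (y/x)·x into the budget: x* = I/(p_x + p_y·(y/x)).
Numerically y/x = 47.020408, so x* = 432/(12 + 1.75·47.020408) = 4.5818 and y* = 47.020408·4.5818 = 215.439.

y* = 215.439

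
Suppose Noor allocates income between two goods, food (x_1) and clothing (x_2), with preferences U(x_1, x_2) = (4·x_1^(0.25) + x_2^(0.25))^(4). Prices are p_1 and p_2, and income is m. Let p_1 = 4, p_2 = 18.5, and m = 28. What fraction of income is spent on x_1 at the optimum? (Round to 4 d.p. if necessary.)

Substitute x_2 = (x_2/x_1)·x_1 into the budget: x_1* = m/(p_1 + p_2·(x_2/x_1)).
Numerically x_2/x_1 = 0.020438, so x_1* = 28/(4 + 18.5·0.020438) = 6.3955 and x_2* = 0.020438·6.3955 = 0.1307.
Expenditure on x_1: 4·6.3955 = 25.5819; share = 0.9136.

share on x_1 = 0.9136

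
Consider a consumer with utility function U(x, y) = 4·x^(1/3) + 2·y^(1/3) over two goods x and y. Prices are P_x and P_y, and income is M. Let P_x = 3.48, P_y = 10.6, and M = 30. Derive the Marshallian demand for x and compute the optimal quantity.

x* = 7.1685

MRS = MU_x/MU_y = 2·(y/x)^(2/3). Set equal to P_x/P_y.
Hence y/x = ((1/2)·P_x/P_y)^(1/(2/3)), i.e. raised to the 1.5 power.
With the ratio pinned down, the budget gives x* = M/(P_x + P_y·(y/x)) and y* = (y/x)·x*.
Numerically y/x = 0.066507, so x* = 30/(3.48 + 10.6·0.066507) = 7.1685.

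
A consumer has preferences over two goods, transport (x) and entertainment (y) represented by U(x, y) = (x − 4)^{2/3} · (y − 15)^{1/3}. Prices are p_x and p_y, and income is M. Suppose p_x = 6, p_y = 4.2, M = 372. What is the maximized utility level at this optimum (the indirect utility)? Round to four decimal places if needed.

Let x' = x−4, y' = y−15. MRS = 2·y'/x' = p_x/p_y.
Substituting into the budget: x* = 4 + 2/3·(M − 4·p_x − 15·p_y)/p_x, and y* = 15 + 1/3·(…)/p_y.
Discretionary income = 372 − 4·6 − 15·4.2 = 285; x* = 4 + 2/3·285/6 = 35.6667; y* = 15 + 1/3·285/4.2 = 37.619.
Utility at the optimum: U(35.6667, 37.619) = 28.3069.

V = 28.3069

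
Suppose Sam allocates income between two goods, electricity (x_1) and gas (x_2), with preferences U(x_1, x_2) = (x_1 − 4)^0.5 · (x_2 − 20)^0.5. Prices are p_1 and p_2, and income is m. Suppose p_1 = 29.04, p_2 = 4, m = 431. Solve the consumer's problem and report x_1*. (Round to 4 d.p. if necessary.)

x_1* = 8.0434

Let x_1' = x_1−4, x_2' = x_2−20. MRS = x_2'/x_1' = p_1/p_2.
After buying the subsistence bundle (4, 20), a share 0.5 of the remaining income goes to x_1: x_1* = 4 + 0.5·(m − 4p_1 − 20p_2)/p_1.
Discretionary income = 431 − 4·29.04 − 20·4 = 234.84; x_1* = 4 + 0.5·234.84/29.04 = 8.0434.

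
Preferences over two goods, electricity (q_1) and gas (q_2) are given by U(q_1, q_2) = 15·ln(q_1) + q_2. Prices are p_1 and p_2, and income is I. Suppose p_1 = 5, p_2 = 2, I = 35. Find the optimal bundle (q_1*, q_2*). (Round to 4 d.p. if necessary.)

q_1* = 6, q_2* = 2.5

Set MRS = p_1/p_2: (15/q_1)/1 = p_1/p_2.
So q_1*(p_1,p_2) = 15·p_2/p_1, independent of income; and q_2* = (I − 15·p_2)/p_2.
At the given prices: q_1* = 15·2/5 = 6, and q_2* = 2.5.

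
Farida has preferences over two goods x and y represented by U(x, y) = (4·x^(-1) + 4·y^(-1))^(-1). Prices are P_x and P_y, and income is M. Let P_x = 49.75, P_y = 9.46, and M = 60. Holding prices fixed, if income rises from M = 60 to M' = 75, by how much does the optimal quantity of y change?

MU_x ∝ 4·x^(-2), MU_y ∝ 4·y^(-2), so MRS = (y/x)^(2) = P_x/P_y.
Solve for the ratio: y/x = [P_x/P_y]^(0.5).
With the ratio pinned down, the budget gives x* = M/(P_x + P_y·(y/x)) and y* = (y/x)·x*.
Numerically y/x = 2.293248, so x* = 60/(49.75 + 9.46·2.293248) = 0.8398 and y* = 2.293248·0.8398 = 1.9259.
At M' = 75: y* = 2.4074. Change: 2.4074 − 1.9259 = 0.4815.

Δy* = 0.4815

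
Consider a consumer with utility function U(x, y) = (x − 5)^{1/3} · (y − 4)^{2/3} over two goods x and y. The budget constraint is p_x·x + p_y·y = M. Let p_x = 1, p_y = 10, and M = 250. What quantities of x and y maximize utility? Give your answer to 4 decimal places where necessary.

x* = 73.3333, y* = 17.6667

MRS = (1/2)·(y−4)/(x−5). Tangency with p_x/p_y gives y−4 = 2·(p_x/p_y)·(x−5).
Substituting into the budget: x* = 5 + 1/3·(M − 5·p_x − 4·p_y)/p_x, and y* = 4 + 2/3·(…)/p_y.
Discretionary income = 250 − 5·1 − 4·10 = 205; x* = 5 + 1/3·205/1 = 73.3333; y* = 4 + 2/3·205/10 = 17.6667.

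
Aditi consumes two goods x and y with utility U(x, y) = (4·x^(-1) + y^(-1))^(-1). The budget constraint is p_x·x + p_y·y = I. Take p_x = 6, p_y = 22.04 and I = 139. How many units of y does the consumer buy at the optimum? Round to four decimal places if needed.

Numerically y/x = 0.260879, so x* = 139/(6 + 22.04·0.260879) = 11.83 and y* = 0.260879·11.83 = 3.0862.

y* = 3.0862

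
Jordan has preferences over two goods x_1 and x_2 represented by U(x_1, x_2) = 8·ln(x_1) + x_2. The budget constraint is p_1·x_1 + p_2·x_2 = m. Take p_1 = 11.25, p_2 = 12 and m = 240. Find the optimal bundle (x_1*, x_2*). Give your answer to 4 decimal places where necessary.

So x_1*(p_1,p_2) = 8·p_2/p_1, independent of income; and x_2* = (m − 8·p_2)/p_2.
At the given prices: x_1* = 8·12/11.25 = 8.5333, and x_2* = 12.

x_1* = 8.5333, x_2* = 12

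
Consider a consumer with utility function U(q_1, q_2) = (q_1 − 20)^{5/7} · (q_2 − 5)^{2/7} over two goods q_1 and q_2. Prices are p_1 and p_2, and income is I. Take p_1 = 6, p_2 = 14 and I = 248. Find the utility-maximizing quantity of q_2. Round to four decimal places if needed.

q_2* = 6.1837

Let q_1' = q_1−20, q_2' = q_2−5. MRS = (5/2)·q_2'/q_1' = p_1/p_2.
After buying the subsistence bundle (20, 5), a share 5/7 of the remaining income goes to q_1: q_1* = 20 + 5/7·(I − 20p_1 − 5p_2)/p_1.
Discretionary income = 248 − 20·6 − 5·14 = 58; q_2* = 5 + 2/7·58/14 = 6.1837.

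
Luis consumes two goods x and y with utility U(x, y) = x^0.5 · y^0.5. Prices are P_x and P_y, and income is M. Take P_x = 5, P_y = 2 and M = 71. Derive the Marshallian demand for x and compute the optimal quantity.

x* = 7.1

The MRS is y/x. Set MRS = P_x/P_y.
So 0.5·P_y·y = 0.5·P_x·x; combined with the budget, a share 0.5 of income goes to x.
Demand: x*(P_x,P_y,M) = 0.5·M/P_x and y* = 0.5·M/P_y.
At P_x=5, P_y=2, M=71: x* = 0.5·71/5 = 7.1.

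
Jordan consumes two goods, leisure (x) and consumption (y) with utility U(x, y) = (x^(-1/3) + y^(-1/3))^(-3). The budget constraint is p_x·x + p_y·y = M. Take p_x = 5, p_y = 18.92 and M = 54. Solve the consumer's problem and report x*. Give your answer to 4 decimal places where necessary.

Numerically y/x = 0.368584, so x* = 54/(5 + 18.92·0.368584) = 4.5099.

x* = 4.5099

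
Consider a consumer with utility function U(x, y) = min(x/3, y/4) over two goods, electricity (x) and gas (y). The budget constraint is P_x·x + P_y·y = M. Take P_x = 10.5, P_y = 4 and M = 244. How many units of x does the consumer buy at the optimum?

x* = 15.4105

With perfect complements, no substitution: consume in ratio x:y = 3:4.
Budget: P_x·x + P_y·(4/3)·x = M, so (3·P_x + 4·P_y)·x = 3·M.
Demand: x*(P_x,P_y,M) = 3·M/(3·P_x + 4·P_y), y* = 4·M/(3·P_x + 4·P_y).
Here 3·10.5 + 4·4 = 47.5, giving x* = 15.4105.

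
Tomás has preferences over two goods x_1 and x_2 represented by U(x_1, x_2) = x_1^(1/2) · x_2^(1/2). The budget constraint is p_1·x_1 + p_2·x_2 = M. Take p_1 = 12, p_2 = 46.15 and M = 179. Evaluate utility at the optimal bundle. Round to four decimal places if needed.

Tangency: MRS = x_2/x_1 = p_1/p_2.
So 0.5·p_2·x_2 = 0.5·p_1·x_1; combined with the budget, a share 0.5 of income goes to x_1.
Demand: x_1*(p_1,p_2,M) = 0.5·M/p_1 and x_2* = 0.5·M/p_2.
At p_1=12, p_2=46.15, M=179: x_1* = 0.5·179/12 = 7.4583, x_2* = 1.9393.
Utility at the optimum: U(7.4583, 1.9393) = 3.8032.

V = 3.8032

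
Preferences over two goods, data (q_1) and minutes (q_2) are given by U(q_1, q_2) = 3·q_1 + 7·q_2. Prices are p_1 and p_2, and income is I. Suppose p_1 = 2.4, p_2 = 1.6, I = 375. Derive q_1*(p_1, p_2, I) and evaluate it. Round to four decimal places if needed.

q_1* = 0

Linear utility — the consumer picks whichever good has higher MU/price: 3/2.4 = 1.25 vs 7/1.6 = 4.375.
q_2 gives more utility per dollar, so spend all income on q_2: q_2* = I/p_2, q_1* = 0.
Numerically: q_1* = 0, q_2* = 234.375.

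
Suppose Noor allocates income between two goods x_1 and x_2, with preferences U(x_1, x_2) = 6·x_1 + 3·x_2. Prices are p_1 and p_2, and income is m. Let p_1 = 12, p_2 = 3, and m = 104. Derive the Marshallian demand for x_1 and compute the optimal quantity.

x_1* = 0

Linear utility — the consumer picks whichever good has higher MU/price: 6/12 = 0.5 vs 3/3 = 1.
x_2 gives more utility per dollar, so spend all income on x_2: x_2* = m/p_2, x_1* = 0.
Numerically: x_1* = 0, x_2* = 34.6667.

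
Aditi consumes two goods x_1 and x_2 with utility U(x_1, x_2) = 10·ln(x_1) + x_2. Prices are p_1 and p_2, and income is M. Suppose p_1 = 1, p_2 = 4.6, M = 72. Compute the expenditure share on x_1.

MU_x_1 = 10/x_1, MU_x_2 = 1. Tangency: 10/x_1 = p_1/p_2.
So x_1*(p_1,p_2) = 10·p_2/p_1, independent of income; and x_2* = (M − 10·p_2)/p_2.
At the given prices: x_1* = 10·4.6/1 = 46, and x_2* = 5.6522.
Expenditure on x_1: 1·46 = 46; share = 0.6389.

share on x_1 = 0.6389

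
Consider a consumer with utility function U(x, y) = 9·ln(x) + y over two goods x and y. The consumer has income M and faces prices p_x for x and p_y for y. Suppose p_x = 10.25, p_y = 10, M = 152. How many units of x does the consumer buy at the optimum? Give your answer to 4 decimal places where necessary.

x* = 8.7805

Set MRS = p_x/p_y: (9/x)/1 = p_x/p_y.
So x*(p_x,p_y) = 9·p_y/p_x, independent of income; and y* = (M − 9·p_y)/p_y.
At the given prices: x* = 9·10/10.25 = 8.7805.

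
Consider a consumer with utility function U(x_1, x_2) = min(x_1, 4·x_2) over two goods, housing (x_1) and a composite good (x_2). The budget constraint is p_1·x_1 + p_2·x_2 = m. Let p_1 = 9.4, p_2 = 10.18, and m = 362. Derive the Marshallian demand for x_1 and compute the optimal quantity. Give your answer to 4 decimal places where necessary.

x_1* = 30.3056

With perfect complements, no substitution: consume in ratio x_1:x_2 = 4:1.
Budget: p_1·x_1 + p_2·(1/4)·x_1 = m, so (4·p_1 + p_2)·x_1 = 4·m.
Demand: x_1*(p_1,p_2,m) = 4·m/(4·p_1 + p_2), x_2* = m/(4·p_1 + p_2).
Here 4·9.4 + 10.18 = 47.78, giving x_1* = 30.3056.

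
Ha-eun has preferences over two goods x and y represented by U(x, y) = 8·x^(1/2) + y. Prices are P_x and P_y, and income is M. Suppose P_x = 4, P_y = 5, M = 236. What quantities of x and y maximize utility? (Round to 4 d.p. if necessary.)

x* = 25, y* = 27.2

Solve: √x = 4·P_y/P_x, so x*(P_x,P_y) = (4·P_y/P_x)², and y* = (M − P_x·x*)/P_y.
Plugging in: x* = (4·5/4)² = 25, y* = 27.2.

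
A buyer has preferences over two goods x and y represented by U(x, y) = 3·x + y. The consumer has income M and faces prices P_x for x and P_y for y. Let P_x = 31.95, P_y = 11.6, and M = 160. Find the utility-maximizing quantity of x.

Perfect substitutes: compare marginal utility per dollar. 3/P_x vs 1/P_y → 0.0939 vs 0.0862.
x gives more utility per dollar, so spend all income on x: x* = M/P_x, y* = 0.
Numerically: x* = 5.0078, y* = 0.

x* = 5.0078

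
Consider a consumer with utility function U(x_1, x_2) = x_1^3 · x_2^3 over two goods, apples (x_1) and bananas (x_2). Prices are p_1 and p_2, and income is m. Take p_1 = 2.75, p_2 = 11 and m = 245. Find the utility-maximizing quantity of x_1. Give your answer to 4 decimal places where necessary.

x_1* = 44.5455

Demand: x_1*(p_1,p_2,m) = 0.5·m/p_1 and x_2* = 0.5·m/p_2.
At p_1=2.75, p_2=11, m=245: x_1* = 0.5·245/2.75 = 44.5455.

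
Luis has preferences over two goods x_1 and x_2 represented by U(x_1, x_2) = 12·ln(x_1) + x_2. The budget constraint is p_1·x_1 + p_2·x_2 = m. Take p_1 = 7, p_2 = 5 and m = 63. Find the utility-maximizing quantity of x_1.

x_1* = 8.5714

Set MRS = p_1/p_2: (12/x_1)/1 = p_1/p_2.
So x_1*(p_1,p_2) = 12·p_2/p_1, independent of income; and x_2* = (m − 12·p_2)/p_2.
At the given prices: x_1* = 12·5/7 = 8.5714.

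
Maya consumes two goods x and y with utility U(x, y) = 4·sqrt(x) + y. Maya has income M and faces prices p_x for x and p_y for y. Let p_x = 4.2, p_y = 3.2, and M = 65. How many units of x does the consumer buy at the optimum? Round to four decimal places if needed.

Set MRS = p_x/p_y: 2·x^(−1/2) = p_x/p_y.
Solve: √x = 2·p_y/p_x, so x*(p_x,p_y) = (2·p_y/p_x)², and y* = (M − p_x·x*)/p_y.
Plugging in: x* = (2·3.2/4.2)² = 2.322.

x* = 2.322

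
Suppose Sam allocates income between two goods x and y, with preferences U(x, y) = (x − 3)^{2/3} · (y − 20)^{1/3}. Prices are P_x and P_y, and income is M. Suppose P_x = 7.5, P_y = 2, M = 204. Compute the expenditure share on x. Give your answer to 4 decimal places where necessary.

MRS = 2·(y−20)/(x−3). Tangency with P_x/P_y gives y−20 = (1/2)·(P_x/P_y)·(x−3).
After buying the subsistence bundle (3, 20), a share 2/3 of the remaining income goes to x: x* = 3 + 2/3·(M − 3P_x − 20P_y)/P_x.
Discretionary income = 204 − 3·7.5 − 20·2 = 141.5; x* = 3 + 2/3·141.5/7.5 = 15.5778; y* = 20 + 1/3·141.5/2 = 43.5833.
Expenditure on x: 7.5·15.5778 = 116.8333; share = 0.5727.

share on x = 0.5727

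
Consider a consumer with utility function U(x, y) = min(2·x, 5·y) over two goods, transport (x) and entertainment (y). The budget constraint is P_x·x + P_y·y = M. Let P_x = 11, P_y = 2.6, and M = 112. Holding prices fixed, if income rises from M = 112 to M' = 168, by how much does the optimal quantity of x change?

Δx* = 4.6512

Here 5·11 + 2·2.6 = 60.2, giving x* = 9.3023.
At M' = 168: x* = 13.9535. Change: 13.9535 − 9.3023 = 4.6512.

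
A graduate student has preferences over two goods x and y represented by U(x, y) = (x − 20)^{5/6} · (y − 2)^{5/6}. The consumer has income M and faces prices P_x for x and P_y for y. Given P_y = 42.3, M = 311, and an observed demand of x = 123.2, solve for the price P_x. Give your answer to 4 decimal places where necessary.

This is Cobb-Douglas in (x−20, y−2): tangency gives 5/6·P_y·(y−2) = 5/6·P_x·(x−20).
After buying the subsistence bundle (20, 2), a share 0.5 of the remaining income goes to x: x* = 20 + 0.5·(M − 20P_x − 2P_y)/P_x.
Set x* = 123.2 in the demand function and solve for P_x: P_x = 1.

P_x = 1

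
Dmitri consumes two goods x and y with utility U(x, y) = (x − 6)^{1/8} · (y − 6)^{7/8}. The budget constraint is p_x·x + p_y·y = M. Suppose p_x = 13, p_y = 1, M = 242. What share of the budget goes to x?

share on x = 0.4039

Let x' = x−6, y' = y−6. MRS = (1/7)·y'/x' = p_x/p_y.
Substituting into the budget: x* = 6 + 0.125·(M − 6·p_x − 6·p_y)/p_x, and y* = 6 + 0.875·(…)/p_y.
Discretionary income = 242 − 6·13 − 6·1 = 158; x* = 6 + 0.125·158/13 = 7.5192; y* = 6 + 0.875·158/1 = 144.25.
Expenditure on x: 13·7.5192 = 97.75; share = 0.4039.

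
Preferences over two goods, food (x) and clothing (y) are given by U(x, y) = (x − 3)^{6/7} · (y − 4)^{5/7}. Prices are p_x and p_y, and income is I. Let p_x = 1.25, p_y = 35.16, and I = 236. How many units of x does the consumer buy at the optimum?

x* = 42.9753

This is Cobb-Douglas in (x−3, y−4): tangency gives 6/7·p_y·(y−4) = 5/7·p_x·(x−3).
Substituting into the budget: x* = 3 + 6/11·(I − 3·p_x − 4·p_y)/p_x, and y* = 4 + 5/11·(…)/p_y.
Discretionary income = 236 − 3·1.25 − 4·35.16 = 91.61; x* = 3 + 6/11·91.61/1.25 = 42.9753.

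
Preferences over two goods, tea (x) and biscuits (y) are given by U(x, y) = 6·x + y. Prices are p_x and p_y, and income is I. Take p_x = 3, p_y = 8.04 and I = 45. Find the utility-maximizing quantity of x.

x* = 15

Linear utility — the consumer picks whichever good has higher MU/price: 6/3 = 2 vs 1/8.04 = 0.1244.
x gives more utility per dollar, so spend all income on x: x* = I/p_x, y* = 0.
Numerically: x* = 15, y* = 0.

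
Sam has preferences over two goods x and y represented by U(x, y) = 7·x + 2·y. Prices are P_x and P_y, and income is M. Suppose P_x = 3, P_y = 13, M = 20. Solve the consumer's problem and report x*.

Perfect substitutes: compare marginal utility per dollar. 7/P_x vs 2/P_y → 2.3333 vs 0.1538.
x gives more utility per dollar, so spend all income on x: x* = M/P_x, y* = 0.
Numerically: x* = 6.6667, y* = 0.

x* = 6.6667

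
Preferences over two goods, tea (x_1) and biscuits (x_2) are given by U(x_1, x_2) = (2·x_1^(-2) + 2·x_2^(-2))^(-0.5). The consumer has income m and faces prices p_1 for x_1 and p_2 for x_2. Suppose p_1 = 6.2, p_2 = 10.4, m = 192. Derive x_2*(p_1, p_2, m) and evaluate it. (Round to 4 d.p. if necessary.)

MU_x_1 ∝ 2·x_1^(-3), MU_x_2 ∝ 2·x_2^(-3), so MRS = (x_2/x_1)^(3) = p_1/p_2.
Hence x_2/x_1 = (p_1/p_2)^(1/(3)), i.e. raised to the 1/3 power.
Substitute x_2 = (x_2/x_1)·x_1 into the budget: x_1* = m/(p_1 + p_2·(x_2/x_1)).
Numerically x_2/x_1 = 0.841627, so x_1* = 192/(6.2 + 10.4·0.841627) = 12.8403 and x_2* = 0.841627·12.8403 = 10.8067.

x_2* = 10.8067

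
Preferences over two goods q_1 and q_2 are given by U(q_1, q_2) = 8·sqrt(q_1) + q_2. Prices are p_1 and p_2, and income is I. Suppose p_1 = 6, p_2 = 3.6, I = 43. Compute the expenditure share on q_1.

share on q_1 = 0.8037

Thus q_1* = (4·p_2/p_1)² — independent of I — with the rest of income spent on q_2.
Plugging in: q_1* = (4·3.6/6)² = 5.76, q_2* = 2.3444.
Expenditure on q_1: 6·5.76 = 34.56; share = 0.8037.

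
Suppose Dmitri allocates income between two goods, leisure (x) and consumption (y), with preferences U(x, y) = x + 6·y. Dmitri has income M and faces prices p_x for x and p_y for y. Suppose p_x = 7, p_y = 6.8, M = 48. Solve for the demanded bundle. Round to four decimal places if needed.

x* = 0, y* = 7.0588

Linear utility — the consumer picks whichever good has higher MU/price: 1/7 = 0.1429 vs 6/6.8 = 0.8824.
y gives more utility per dollar, so spend all income on y: y* = M/p_y, x* = 0.
Numerically: x* = 0, y* = 7.0588.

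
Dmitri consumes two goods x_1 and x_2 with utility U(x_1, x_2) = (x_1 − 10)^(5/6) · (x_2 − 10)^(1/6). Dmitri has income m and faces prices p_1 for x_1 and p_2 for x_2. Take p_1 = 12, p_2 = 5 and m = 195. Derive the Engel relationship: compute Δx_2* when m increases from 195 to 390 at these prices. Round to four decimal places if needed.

This is Cobb-Douglas in (x_1−10, x_2−10): tangency gives 5/6·p_2·(x_2−10) = 1/6·p_1·(x_1−10).
Substituting into the budget: x_1* = 10 + 5/6·(m − 10·p_1 − 10·p_2)/p_1, and x_2* = 10 + 1/6·(…)/p_2.
Discretionary income = 195 − 10·12 − 10·5 = 25; x_2* = 10 + 1/6·25/5 = 10.8333.
At m' = 390: x_2* = 17.3333. Change: 17.3333 − 10.8333 = 6.5.

Δx_2* = 6.5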